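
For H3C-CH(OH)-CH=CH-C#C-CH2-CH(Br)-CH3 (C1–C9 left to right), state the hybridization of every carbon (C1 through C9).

C1 sp3, C2 sp3, C3 sp2, C4 sp2, C5 sp, C6 sp, C7 sp3, C8 sp3, C9 sp3

C1 has 4 σ bonds: steric number 4 → sp3.
C2: 4 σ bonds — 4 electron domains, sp3.
C3 carries 3 σ bonds, plus one π bond, giving a steric number of 3, so it is sp2.
C4 carries 3 σ bonds, plus one π bond, giving a steric number of 3, so it is sp2.
C5: 2 σ bonds, plus two π bonds; 2 regions of electron density → sp.
C6 carries 2 σ bonds, plus two π bonds, giving a steric number of 2, so it is sp.
C7 — 4 σ bonds. Steric number 4, so sp3.
C8 carries 4 σ bonds, giving a steric number of 4, so it is sp3.
C9 (4 σ bonds) has steric number 4: sp3.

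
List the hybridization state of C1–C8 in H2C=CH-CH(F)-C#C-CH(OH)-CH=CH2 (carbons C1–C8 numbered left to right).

C1 — 3 σ bonds, plus one π bond. Steric number 3, so sp2.
C2: 3 σ bonds, plus one π bond; 3 regions of electron density → sp2.
C3: 4 σ bonds; 4 regions of electron density → sp3.
C4 (2 σ bonds, plus two π bonds) has steric number 2: sp.
C5 carries 2 σ bonds, plus two π bonds, giving a steric number of 2, so it is sp.
C6 is sp3: 4 σ bonds, 4 electron-density regions.
C7 carries 3 σ bonds, plus one π bond, giving a steric number of 3, so it is sp2.
C8 carries 3 σ bonds, plus one π bond, giving a steric number of 3, so it is sp2.

C1 sp2, C2 sp2, C3 sp3, C4 sp, C5 sp, C6 sp3, C7 sp2, C8 sp2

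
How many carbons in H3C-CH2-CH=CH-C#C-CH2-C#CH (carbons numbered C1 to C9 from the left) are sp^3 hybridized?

C1: sp3 ✓
C2: sp3 ✓
C3: sp2
C4: sp2
C5: sp
C6: sp
C7: sp3 ✓
C8: sp
C9: sp
C1, C2, C7 → 3 sp3 carbons.

3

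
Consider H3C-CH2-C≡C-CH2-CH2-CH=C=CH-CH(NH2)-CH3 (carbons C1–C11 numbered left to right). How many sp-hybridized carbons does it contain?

3

C1: sp3
C2: sp3
C3: sp ✓
C4: sp ✓
C5: sp3
C6: sp3
C7: sp2
C8: sp ✓
C9: sp2
C10: sp3
C11: sp3
C3, C4, C8 → 3 sp carbons.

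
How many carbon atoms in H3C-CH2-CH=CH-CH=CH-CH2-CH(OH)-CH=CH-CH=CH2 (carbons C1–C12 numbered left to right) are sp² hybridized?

C1: sp3
C2: sp3
C3: sp2 ✓
C4: sp2 ✓
C5: sp2 ✓
C6: sp2 ✓
C7: sp3
C8: sp3
C9: sp2 ✓
C10: sp2 ✓
C11: sp2 ✓
C12: sp2 ✓
C3, C4, C5, C6, C9, C10, C11, C12 → 8 sp2 carbons.

8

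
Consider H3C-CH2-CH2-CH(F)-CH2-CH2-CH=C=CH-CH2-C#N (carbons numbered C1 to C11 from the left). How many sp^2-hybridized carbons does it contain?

2

C1: sp3
C2: sp3
C3: sp3
C4: sp3
C5: sp3
C6: sp3
C7: sp2 ✓
C8: sp
C9: sp2 ✓
C10: sp3
C11: sp
C7, C9 → 2 sp2 carbons.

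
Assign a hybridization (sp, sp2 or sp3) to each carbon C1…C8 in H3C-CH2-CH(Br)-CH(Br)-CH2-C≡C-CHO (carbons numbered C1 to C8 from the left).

C1 — 4 σ bonds. Steric number 4, so sp3.
C2 — 4 σ bonds. Steric number 4, so sp3.
C3: 4 σ bonds; 4 regions of electron density → sp3.
C4: 4 σ bonds; 4 regions of electron density → sp3.
C5 has 4 σ bonds: steric number 4 → sp3.
C6 (2 σ bonds, plus two π bonds) has steric number 2: sp.
C7 has 2 σ bonds, plus two π bonds: steric number 2 → sp.
C8 has 3 σ bonds, plus one π bond: steric number 3 → sp2.

C1 sp3, C2 sp3, C3 sp3, C4 sp3, C5 sp3, C6 sp, C7 sp, C8 sp2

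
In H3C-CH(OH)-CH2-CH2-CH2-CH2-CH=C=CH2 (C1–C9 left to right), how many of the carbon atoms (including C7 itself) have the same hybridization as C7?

C7 is sp2 (one π bond).
C1: sp3
C2: sp3
C3: sp3
C4: sp3
C5: sp3
C6: sp3
C7: sp2 ✓
C8: sp
C9: sp2 ✓
2 carbons are sp2.

2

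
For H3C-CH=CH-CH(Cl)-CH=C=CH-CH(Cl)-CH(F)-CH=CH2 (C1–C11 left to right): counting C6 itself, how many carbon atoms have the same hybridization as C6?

C6 is sp (two π bonds).
C1: sp3
C2: sp2
C3: sp2
C4: sp3
C5: sp2
C6: sp ✓
C7: sp2
C8: sp3
C9: sp3
C10: sp2
C11: sp2
1 carbon is sp.

1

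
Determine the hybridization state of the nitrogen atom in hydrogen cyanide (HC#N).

The nitrogen atom — 1 σ bond and 1 lone pair, plus two π bonds. Steric number 2, so sp.

sp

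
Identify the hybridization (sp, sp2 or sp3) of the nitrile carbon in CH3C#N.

The nitrile carbon (2 σ bonds, plus two π bonds) has steric number 2: sp.

sp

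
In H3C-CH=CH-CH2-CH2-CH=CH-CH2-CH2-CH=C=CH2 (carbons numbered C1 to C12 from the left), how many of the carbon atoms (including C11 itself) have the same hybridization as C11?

C11 is sp (two π bonds).
C1: sp3
C2: sp2
C3: sp2
C4: sp3
C5: sp3
C6: sp2
C7: sp2
C8: sp3
C9: sp3
C10: sp2
C11: sp ✓
C12: sp2
1 carbon is sp.

1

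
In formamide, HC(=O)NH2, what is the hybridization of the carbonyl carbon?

The carbonyl carbon (3 σ bonds, plus one π bond) has steric number 3: sp2.

sp2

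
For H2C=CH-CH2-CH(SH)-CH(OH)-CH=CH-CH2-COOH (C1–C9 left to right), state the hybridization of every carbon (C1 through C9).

C1 sp2, C2 sp2, C3 sp3, C4 sp3, C5 sp3, C6 sp2, C7 sp2, C8 sp3, C9 sp2

C1 carries 3 σ bonds, plus one π bond, giving a steric number of 3, so it is sp2.
C2: 3 σ bonds, plus one π bond; 3 regions of electron density → sp2.
C3 (4 σ bonds) has steric number 4: sp3.
C4 is sp3: 4 σ bonds, 4 electron-density regions.
C5 carries 4 σ bonds, giving a steric number of 4, so it is sp3.
C6: 3 σ bonds, plus one π bond; 3 regions of electron density → sp2.
C7 is sp2: 3 σ bonds, plus one π bond, 3 electron-density regions.
C8 is sp3: 4 σ bonds, 4 electron-density regions.
C9 — 3 σ bonds, plus one π bond. Steric number 3, so sp2.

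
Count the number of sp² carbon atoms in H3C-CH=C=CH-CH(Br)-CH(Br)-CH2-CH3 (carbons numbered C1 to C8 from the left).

C1: sp3
C2: sp2 ✓
C3: sp
C4: sp2 ✓
C5: sp3
C6: sp3
C7: sp3
C8: sp3
C2, C4 → 2 sp2 carbons.

2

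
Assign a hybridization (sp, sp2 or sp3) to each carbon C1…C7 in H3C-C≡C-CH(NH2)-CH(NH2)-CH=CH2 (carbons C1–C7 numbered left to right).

C1 sp3, C2 sp, C3 sp, C4 sp3, C5 sp3, C6 sp2, C7 sp2

C1: 4 σ bonds; 4 regions of electron density → sp3.
C2: 2 σ bonds, plus two π bonds — 2 electron domains, sp.
C3 is sp: 2 σ bonds, plus two π bonds, 2 electron-density regions.
C4 (4 σ bonds) has steric number 4: sp3.
C5 — 4 σ bonds. Steric number 4, so sp3.
C6: 3 σ bonds, plus one π bond; 3 regions of electron density → sp2.
C7 is sp2: 3 σ bonds, plus one π bond, 3 electron-density regions.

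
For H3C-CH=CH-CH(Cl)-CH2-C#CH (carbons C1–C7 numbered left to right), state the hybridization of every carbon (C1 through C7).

C1 sp3, C2 sp2, C3 sp2, C4 sp3, C5 sp3, C6 sp, C7 sp

C1 (4 σ bonds) has steric number 4: sp3.
C2: 3 σ bonds, plus one π bond; 3 regions of electron density → sp2.
C3 is sp2: 3 σ bonds, plus one π bond, 3 electron-density regions.
C4 has 4 σ bonds: steric number 4 → sp3.
C5 (4 σ bonds) has steric number 4: sp3.
C6: 2 σ bonds, plus two π bonds; 2 regions of electron density → sp.
C7 — 2 σ bonds, plus two π bonds. Steric number 2, so sp.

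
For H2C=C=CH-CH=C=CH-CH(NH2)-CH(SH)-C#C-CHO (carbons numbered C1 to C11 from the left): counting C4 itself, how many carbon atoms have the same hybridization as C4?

C4 is sp2 (one π bond).
C1: sp2 ✓
C2: sp
C3: sp2 ✓
C4: sp2 ✓
C5: sp
C6: sp2 ✓
C7: sp3
C8: sp3
C9: sp
C10: sp
C11: sp2 ✓
5 carbons are sp2.

5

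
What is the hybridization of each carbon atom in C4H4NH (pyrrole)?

sp^2

Each carbon atom is sp2: 3 σ bonds, plus one π bond, 3 electron-density regions.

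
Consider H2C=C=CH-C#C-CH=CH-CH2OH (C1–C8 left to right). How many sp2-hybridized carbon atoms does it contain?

4

C1: sp2 ✓
C2: sp
C3: sp2 ✓
C4: sp
C5: sp
C6: sp2 ✓
C7: sp2 ✓
C8: sp3
C1, C3, C6, C7 → 4 sp2 carbons.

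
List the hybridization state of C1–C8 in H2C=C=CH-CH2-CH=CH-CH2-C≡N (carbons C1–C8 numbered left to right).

C1: 3 σ bonds, plus one π bond; 3 regions of electron density → sp2.
C2 has 2 σ bonds, plus two π bonds: steric number 2 → sp.
C3 is sp2: 3 σ bonds, plus one π bond, 3 electron-density regions.
C4 (4 σ bonds) has steric number 4: sp3.
C5: 3 σ bonds, plus one π bond; 3 regions of electron density → sp2.
C6 — 3 σ bonds, plus one π bond. Steric number 3, so sp2.
C7 (4 σ bonds) has steric number 4: sp3.
C8 — 2 σ bonds, plus two π bonds. Steric number 2, so sp.

C1 sp2, C2 sp, C3 sp2, C4 sp3, C5 sp2, C6 sp2, C7 sp3, C8 sp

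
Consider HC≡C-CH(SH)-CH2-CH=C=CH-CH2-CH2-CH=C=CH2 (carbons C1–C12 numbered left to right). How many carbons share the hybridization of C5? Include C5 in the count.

4

C5 is sp2 (one π bond).
C1: sp
C2: sp
C3: sp3
C4: sp3
C5: sp2 ✓
C6: sp
C7: sp2 ✓
C8: sp3
C9: sp3
C10: sp2 ✓
C11: sp
C12: sp2 ✓
4 carbons are sp2.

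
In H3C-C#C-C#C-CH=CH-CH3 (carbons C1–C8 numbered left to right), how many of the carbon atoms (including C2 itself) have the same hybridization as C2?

C2 is sp (two π bonds).
C1: sp3
C2: sp ✓
C3: sp ✓
C4: sp ✓
C5: sp ✓
C6: sp2
C7: sp2
C8: sp3
4 carbons are sp.

4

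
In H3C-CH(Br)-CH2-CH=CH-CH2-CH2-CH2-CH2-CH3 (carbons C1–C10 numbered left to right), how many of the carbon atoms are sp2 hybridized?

C1: sp3
C2: sp3
C3: sp3
C4: sp2 ✓
C5: sp2 ✓
C6: sp3
C7: sp3
C8: sp3
C9: sp3
C10: sp3
C4, C5 → 2 sp2 carbons.

2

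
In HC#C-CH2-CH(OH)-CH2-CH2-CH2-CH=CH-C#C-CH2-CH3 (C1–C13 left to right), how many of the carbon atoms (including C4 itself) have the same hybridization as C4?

C4 is sp3 (only σ bonds).
C1: sp
C2: sp
C3: sp3 ✓
C4: sp3 ✓
C5: sp3 ✓
C6: sp3 ✓
C7: sp3 ✓
C8: sp2
C9: sp2
C10: sp
C11: sp
C12: sp3 ✓
C13: sp3 ✓
7 carbons are sp3.

7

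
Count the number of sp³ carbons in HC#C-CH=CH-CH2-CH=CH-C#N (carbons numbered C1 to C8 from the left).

1

C1: sp
C2: sp
C3: sp2
C4: sp2
C5: sp3 ✓
C6: sp2
C7: sp2
C8: sp
C5 → 1 sp3 carbon.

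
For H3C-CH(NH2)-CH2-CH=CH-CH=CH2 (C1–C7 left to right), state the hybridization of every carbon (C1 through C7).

C1 sp3, C2 sp3, C3 sp3, C4 sp2, C5 sp2, C6 sp2, C7 sp2

C1 has 4 σ bonds: steric number 4 → sp3.
C2: 4 σ bonds — 4 electron domains, sp3.
C3: 4 σ bonds; 4 regions of electron density → sp3.
C4 has 3 σ bonds, plus one π bond: steric number 3 → sp2.
C5 — 3 σ bonds, plus one π bond. Steric number 3, so sp2.
C6 (3 σ bonds, plus one π bond) has steric number 3: sp2.
C7 (3 σ bonds, plus one π bond) has steric number 3: sp2.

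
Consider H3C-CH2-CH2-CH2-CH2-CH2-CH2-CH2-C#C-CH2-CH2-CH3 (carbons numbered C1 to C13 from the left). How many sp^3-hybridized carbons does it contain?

11

C1: sp3 ✓
C2: sp3 ✓
C3: sp3 ✓
C4: sp3 ✓
C5: sp3 ✓
C6: sp3 ✓
C7: sp3 ✓
C8: sp3 ✓
C9: sp
C10: sp
C11: sp3 ✓
C12: sp3 ✓
C13: sp3 ✓
C1, C2, C3, C4, C5, C6, C7, C8, C11, C12, C13 → 11 sp3 carbons.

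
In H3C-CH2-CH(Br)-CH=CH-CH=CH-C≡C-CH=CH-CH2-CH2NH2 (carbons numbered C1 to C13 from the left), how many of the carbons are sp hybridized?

2

C1: sp3
C2: sp3
C3: sp3
C4: sp2
C5: sp2
C6: sp2
C7: sp2
C8: sp ✓
C9: sp ✓
C10: sp2
C11: sp2
C12: sp3
C13: sp3
C8, C9 → 2 sp carbons.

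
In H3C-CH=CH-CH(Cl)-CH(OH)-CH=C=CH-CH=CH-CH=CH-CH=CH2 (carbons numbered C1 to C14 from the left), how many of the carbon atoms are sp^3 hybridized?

3

C1: sp3 ✓
C2: sp2
C3: sp2
C4: sp3 ✓
C5: sp3 ✓
C6: sp2
C7: sp
C8: sp2
C9: sp2
C10: sp2
C11: sp2
C12: sp2
C13: sp2
C14: sp2
C1, C4, C5 → 3 sp3 carbons.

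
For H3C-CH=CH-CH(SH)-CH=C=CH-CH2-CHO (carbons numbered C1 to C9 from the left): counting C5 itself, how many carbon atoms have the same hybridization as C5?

C5 is sp2 (one π bond).
C1: sp3
C2: sp2 ✓
C3: sp2 ✓
C4: sp3
C5: sp2 ✓
C6: sp
C7: sp2 ✓
C8: sp3
C9: sp2 ✓
5 carbons are sp2.

5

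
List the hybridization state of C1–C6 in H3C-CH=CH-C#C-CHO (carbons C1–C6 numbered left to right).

C1 has 4 σ bonds: steric number 4 → sp3.
C2 — 3 σ bonds, plus one π bond. Steric number 3, so sp2.
C3 (3 σ bonds, plus one π bond) has steric number 3: sp2.
C4: 2 σ bonds, plus two π bonds; 2 regions of electron density → sp.
C5 carries 2 σ bonds, plus two π bonds, giving a steric number of 2, so it is sp.
C6 has 3 σ bonds, plus one π bond: steric number 3 → sp2.

C1 sp3, C2 sp2, C3 sp2, C4 sp, C5 sp, C6 sp2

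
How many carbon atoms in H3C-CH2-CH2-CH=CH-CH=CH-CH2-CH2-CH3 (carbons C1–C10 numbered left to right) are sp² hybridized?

4

C1: sp3
C2: sp3
C3: sp3
C4: sp2 ✓
C5: sp2 ✓
C6: sp2 ✓
C7: sp2 ✓
C8: sp3
C9: sp3
C10: sp3
C4, C5, C6, C7 → 4 sp2 carbons.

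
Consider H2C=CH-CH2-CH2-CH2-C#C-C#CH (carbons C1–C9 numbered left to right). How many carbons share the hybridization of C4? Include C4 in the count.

C4 is sp3 (only σ bonds).
C1: sp2
C2: sp2
C3: sp3 ✓
C4: sp3 ✓
C5: sp3 ✓
C6: sp
C7: sp
C8: sp
C9: sp
3 carbons are sp3.

3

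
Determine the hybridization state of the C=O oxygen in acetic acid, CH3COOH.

The C=O oxygen — 1 σ bond and 2 lone pairs, plus one π bond. Steric number 3, so sp2.

sp²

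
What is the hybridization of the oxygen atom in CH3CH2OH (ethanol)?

sp3

The oxygen atom is sp3: 2 σ bonds and 2 lone pairs, 4 electron-density regions.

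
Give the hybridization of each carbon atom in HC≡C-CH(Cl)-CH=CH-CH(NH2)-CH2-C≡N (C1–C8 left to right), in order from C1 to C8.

C1 (2 σ bonds, plus two π bonds) has steric number 2: sp.
C2 has 2 σ bonds, plus two π bonds: steric number 2 → sp.
C3 — 4 σ bonds. Steric number 4, so sp3.
C4 is sp2: 3 σ bonds, plus one π bond, 3 electron-density regions.
C5: 3 σ bonds, plus one π bond — 3 electron domains, sp2.
C6 is sp3: 4 σ bonds, 4 electron-density regions.
C7: 4 σ bonds — 4 electron domains, sp3.
C8: 2 σ bonds, plus two π bonds — 2 electron domains, sp.

C1 sp, C2 sp, C3 sp3, C4 sp2, C5 sp2, C6 sp3, C7 sp3, C8 sp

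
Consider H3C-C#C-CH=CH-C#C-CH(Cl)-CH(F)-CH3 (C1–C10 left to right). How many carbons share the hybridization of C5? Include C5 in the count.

C5 is sp2 (one π bond).
C1: sp3
C2: sp
C3: sp
C4: sp2 ✓
C5: sp2 ✓
C6: sp
C7: sp
C8: sp3
C9: sp3
C10: sp3
2 carbons are sp2.

2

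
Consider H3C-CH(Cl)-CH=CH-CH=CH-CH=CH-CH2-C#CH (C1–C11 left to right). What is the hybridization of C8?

C8 — 3 σ bonds, plus one π bond. Steric number 3, so sp2.

sp^2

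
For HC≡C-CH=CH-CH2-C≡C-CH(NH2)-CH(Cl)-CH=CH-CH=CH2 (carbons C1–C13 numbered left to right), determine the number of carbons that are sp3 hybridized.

3

C1: sp
C2: sp
C3: sp2
C4: sp2
C5: sp3 ✓
C6: sp
C7: sp
C8: sp3 ✓
C9: sp3 ✓
C10: sp2
C11: sp2
C12: sp2
C13: sp2
C5, C8, C9 → 3 sp3 carbons.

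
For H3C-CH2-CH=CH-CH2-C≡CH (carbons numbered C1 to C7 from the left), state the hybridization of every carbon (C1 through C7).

C1 sp3, C2 sp3, C3 sp2, C4 sp2, C5 sp3, C6 sp, C7 sp

C1 has 4 σ bonds: steric number 4 → sp3.
C2 (4 σ bonds) has steric number 4: sp3.
C3 (3 σ bonds, plus one π bond) has steric number 3: sp2.
C4 — 3 σ bonds, plus one π bond. Steric number 3, so sp2.
C5 (4 σ bonds) has steric number 4: sp3.
C6 carries 2 σ bonds, plus two π bonds, giving a steric number of 2, so it is sp.
C7 (2 σ bonds, plus two π bonds) has steric number 2: sp.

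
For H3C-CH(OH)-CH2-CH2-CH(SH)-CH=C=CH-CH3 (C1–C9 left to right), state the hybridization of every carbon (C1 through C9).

C1 sp3, C2 sp3, C3 sp3, C4 sp3, C5 sp3, C6 sp2, C7 sp, C8 sp2, C9 sp3

C1: 4 σ bonds — 4 electron domains, sp3.
C2 carries 4 σ bonds, giving a steric number of 4, so it is sp3.
C3 (4 σ bonds) has steric number 4: sp3.
C4 has 4 σ bonds: steric number 4 → sp3.
C5 — 4 σ bonds. Steric number 4, so sp3.
C6 has 3 σ bonds, plus one π bond: steric number 3 → sp2.
C7 has 2 σ bonds, plus two π bonds: steric number 2 → sp.
C8 — 3 σ bonds, plus one π bond. Steric number 3, so sp2.
C9 carries 4 σ bonds, giving a steric number of 4, so it is sp3.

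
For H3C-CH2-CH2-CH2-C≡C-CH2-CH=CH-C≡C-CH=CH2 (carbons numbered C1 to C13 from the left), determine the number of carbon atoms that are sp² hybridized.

C1: sp3
C2: sp3
C3: sp3
C4: sp3
C5: sp
C6: sp
C7: sp3
C8: sp2 ✓
C9: sp2 ✓
C10: sp
C11: sp
C12: sp2 ✓
C13: sp2 ✓
C8, C9, C12, C13 → 4 sp2 carbons.

4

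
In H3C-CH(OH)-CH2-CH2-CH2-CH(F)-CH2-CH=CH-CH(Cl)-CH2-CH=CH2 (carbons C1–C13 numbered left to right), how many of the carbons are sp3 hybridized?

9

C1: sp3 ✓
C2: sp3 ✓
C3: sp3 ✓
C4: sp3 ✓
C5: sp3 ✓
C6: sp3 ✓
C7: sp3 ✓
C8: sp2
C9: sp2
C10: sp3 ✓
C11: sp3 ✓
C12: sp2
C13: sp2
C1, C2, C3, C4, C5, C6, C7, C10, C11 → 9 sp3 carbons.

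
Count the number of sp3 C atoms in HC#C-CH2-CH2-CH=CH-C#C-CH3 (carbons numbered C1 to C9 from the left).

3

C1: sp
C2: sp
C3: sp3 ✓
C4: sp3 ✓
C5: sp2
C6: sp2
C7: sp
C8: sp
C9: sp3 ✓
C3, C4, C9 → 3 sp3 carbons.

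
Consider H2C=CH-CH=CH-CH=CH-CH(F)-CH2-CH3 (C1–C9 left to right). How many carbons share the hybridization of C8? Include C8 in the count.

3

C8 is sp3 (only σ bonds).
C1: sp2
C2: sp2
C3: sp2
C4: sp2
C5: sp2
C6: sp2
C7: sp3 ✓
C8: sp3 ✓
C9: sp3 ✓
3 carbons are sp3.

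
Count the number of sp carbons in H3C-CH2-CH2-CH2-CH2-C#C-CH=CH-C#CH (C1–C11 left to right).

4

C1: sp3
C2: sp3
C3: sp3
C4: sp3
C5: sp3
C6: sp ✓
C7: sp ✓
C8: sp2
C9: sp2
C10: sp ✓
C11: sp ✓
C6, C7, C10, C11 → 4 sp carbons.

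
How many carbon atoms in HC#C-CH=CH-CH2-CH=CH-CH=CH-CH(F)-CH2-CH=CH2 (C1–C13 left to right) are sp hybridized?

C1: sp ✓
C2: sp ✓
C3: sp2
C4: sp2
C5: sp3
C6: sp2
C7: sp2
C8: sp2
C9: sp2
C10: sp3
C11: sp3
C12: sp2
C13: sp2
C1, C2 → 2 sp carbons.

2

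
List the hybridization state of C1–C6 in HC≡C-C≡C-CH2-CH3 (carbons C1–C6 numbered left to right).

C1 sp, C2 sp, C3 sp, C4 sp, C5 sp3, C6 sp3

C1 carries 2 σ bonds, plus two π bonds, giving a steric number of 2, so it is sp.
C2 has 2 σ bonds, plus two π bonds: steric number 2 → sp.
C3 has 2 σ bonds, plus two π bonds: steric number 2 → sp.
C4 (2 σ bonds, plus two π bonds) has steric number 2: sp.
C5 — 4 σ bonds. Steric number 4, so sp3.
C6: 4 σ bonds — 4 electron domains, sp3.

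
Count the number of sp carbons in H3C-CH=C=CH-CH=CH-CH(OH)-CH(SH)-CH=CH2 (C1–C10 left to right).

C1: sp3
C2: sp2
C3: sp ✓
C4: sp2
C5: sp2
C6: sp2
C7: sp3
C8: sp3
C9: sp2
C10: sp2
C3 → 1 sp carbon.

1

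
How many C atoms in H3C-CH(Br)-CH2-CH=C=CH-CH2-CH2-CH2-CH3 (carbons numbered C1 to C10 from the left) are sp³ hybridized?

C1: sp3 ✓
C2: sp3 ✓
C3: sp3 ✓
C4: sp2
C5: sp
C6: sp2
C7: sp3 ✓
C8: sp3 ✓
C9: sp3 ✓
C10: sp3 ✓
C1, C2, C3, C7, C8, C9, C10 → 7 sp3 carbons.

7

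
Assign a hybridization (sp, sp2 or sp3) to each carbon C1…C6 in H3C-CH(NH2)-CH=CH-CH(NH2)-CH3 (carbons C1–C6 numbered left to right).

C1 (4 σ bonds) has steric number 4: sp3.
C2 carries 4 σ bonds, giving a steric number of 4, so it is sp3.
C3 is sp2: 3 σ bonds, plus one π bond, 3 electron-density regions.
C4 — 3 σ bonds, plus one π bond. Steric number 3, so sp2.
C5: 4 σ bonds — 4 electron domains, sp3.
C6 is sp3: 4 σ bonds, 4 electron-density regions.

C1 sp3, C2 sp3, C3 sp2, C4 sp2, C5 sp3, C6 sp3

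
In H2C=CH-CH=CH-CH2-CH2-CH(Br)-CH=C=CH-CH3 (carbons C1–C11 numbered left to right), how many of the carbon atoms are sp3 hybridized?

C1: sp2
C2: sp2
C3: sp2
C4: sp2
C5: sp3 ✓
C6: sp3 ✓
C7: sp3 ✓
C8: sp2
C9: sp
C10: sp2
C11: sp3 ✓
C5, C6, C7, C11 → 4 sp3 carbons.

4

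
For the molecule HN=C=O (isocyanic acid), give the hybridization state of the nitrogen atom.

sp2

The nitrogen atom has 2 σ bonds and 1 lone pair, plus one π bond: steric number 3 → sp2.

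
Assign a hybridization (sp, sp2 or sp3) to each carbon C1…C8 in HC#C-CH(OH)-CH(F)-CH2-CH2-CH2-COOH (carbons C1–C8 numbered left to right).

C1 sp, C2 sp, C3 sp3, C4 sp3, C5 sp3, C6 sp3, C7 sp3, C8 sp2

C1 (2 σ bonds, plus two π bonds) has steric number 2: sp.
C2 (2 σ bonds, plus two π bonds) has steric number 2: sp.
C3 — 4 σ bonds. Steric number 4, so sp3.
C4 carries 4 σ bonds, giving a steric number of 4, so it is sp3.
C5: 4 σ bonds; 4 regions of electron density → sp3.
C6: 4 σ bonds; 4 regions of electron density → sp3.
C7 (4 σ bonds) has steric number 4: sp3.
C8: 3 σ bonds, plus one π bond; 3 regions of electron density → sp2.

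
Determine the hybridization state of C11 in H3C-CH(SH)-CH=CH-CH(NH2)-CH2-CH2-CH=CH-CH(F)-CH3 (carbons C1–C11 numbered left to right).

C11 — 4 σ bonds. Steric number 4, so sp3.

sp^3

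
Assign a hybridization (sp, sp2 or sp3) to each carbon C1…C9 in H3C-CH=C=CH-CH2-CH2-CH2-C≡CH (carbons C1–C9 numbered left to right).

C1 sp3, C2 sp2, C3 sp, C4 sp2, C5 sp3, C6 sp3, C7 sp3, C8 sp, C9 sp

C1 carries 4 σ bonds, giving a steric number of 4, so it is sp3.
C2: 3 σ bonds, plus one π bond — 3 electron domains, sp2.
C3 (2 σ bonds, plus two π bonds) has steric number 2: sp.
C4: 3 σ bonds, plus one π bond — 3 electron domains, sp2.
C5 has 4 σ bonds: steric number 4 → sp3.
C6: 4 σ bonds — 4 electron domains, sp3.
C7 carries 4 σ bonds, giving a steric number of 4, so it is sp3.
C8: 2 σ bonds, plus two π bonds — 2 electron domains, sp.
C9 — 2 σ bonds, plus two π bonds. Steric number 2, so sp.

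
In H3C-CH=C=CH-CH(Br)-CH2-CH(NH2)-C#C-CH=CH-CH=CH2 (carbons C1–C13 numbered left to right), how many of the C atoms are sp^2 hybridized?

6

C1: sp3
C2: sp2 ✓
C3: sp
C4: sp2 ✓
C5: sp3
C6: sp3
C7: sp3
C8: sp
C9: sp
C10: sp2 ✓
C11: sp2 ✓
C12: sp2 ✓
C13: sp2 ✓
C2, C4, C10, C11, C12, C13 → 6 sp2 carbons.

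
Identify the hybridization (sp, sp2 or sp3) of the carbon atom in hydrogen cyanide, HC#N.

The carbon atom has 2 σ bonds, plus two π bonds: steric number 2 → sp.

sp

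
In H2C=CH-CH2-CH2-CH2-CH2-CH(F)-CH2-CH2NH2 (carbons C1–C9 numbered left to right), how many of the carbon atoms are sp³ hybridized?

7

C1: sp2
C2: sp2
C3: sp3 ✓
C4: sp3 ✓
C5: sp3 ✓
C6: sp3 ✓
C7: sp3 ✓
C8: sp3 ✓
C9: sp3 ✓
C3, C4, C5, C6, C7, C8, C9 → 7 sp3 carbons.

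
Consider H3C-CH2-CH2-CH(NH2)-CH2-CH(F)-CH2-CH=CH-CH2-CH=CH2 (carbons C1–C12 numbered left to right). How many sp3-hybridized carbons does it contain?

8

C1: sp3 ✓
C2: sp3 ✓
C3: sp3 ✓
C4: sp3 ✓
C5: sp3 ✓
C6: sp3 ✓
C7: sp3 ✓
C8: sp2
C9: sp2
C10: sp3 ✓
C11: sp2
C12: sp2
C1, C2, C3, C4, C5, C6, C7, C10 → 8 sp3 carbons.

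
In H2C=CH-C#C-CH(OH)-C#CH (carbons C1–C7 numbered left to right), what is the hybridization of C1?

C1: 3 σ bonds, plus one π bond; 3 regions of electron density → sp2.

sp²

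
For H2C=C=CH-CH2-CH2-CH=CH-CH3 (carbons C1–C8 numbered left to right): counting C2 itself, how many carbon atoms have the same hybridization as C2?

1

C2 is sp (two π bonds).
C1: sp2
C2: sp ✓
C3: sp2
C4: sp3
C5: sp3
C6: sp2
C7: sp2
C8: sp3
1 carbon is sp.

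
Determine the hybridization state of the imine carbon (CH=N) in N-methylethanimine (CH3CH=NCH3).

The imine carbon (CH=N): 3 σ bonds, plus one π bond — 3 electron domains, sp2.

sp2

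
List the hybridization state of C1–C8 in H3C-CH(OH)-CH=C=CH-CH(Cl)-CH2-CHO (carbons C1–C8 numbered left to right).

C1 has 4 σ bonds: steric number 4 → sp3.
C2 has 4 σ bonds: steric number 4 → sp3.
C3 has 3 σ bonds, plus one π bond: steric number 3 → sp2.
C4 has 2 σ bonds, plus two π bonds: steric number 2 → sp.
C5 is sp2: 3 σ bonds, plus one π bond, 3 electron-density regions.
C6 carries 4 σ bonds, giving a steric number of 4, so it is sp3.
C7 — 4 σ bonds. Steric number 4, so sp3.
C8 carries 3 σ bonds, plus one π bond, giving a steric number of 3, so it is sp2.

C1 sp3, C2 sp3, C3 sp2, C4 sp, C5 sp2, C6 sp3, C7 sp3, C8 sp2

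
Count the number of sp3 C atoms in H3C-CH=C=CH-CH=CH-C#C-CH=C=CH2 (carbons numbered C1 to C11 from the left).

C1: sp3 ✓
C2: sp2
C3: sp
C4: sp2
C5: sp2
C6: sp2
C7: sp
C8: sp
C9: sp2
C10: sp
C11: sp2
C1 → 1 sp3 carbon.

1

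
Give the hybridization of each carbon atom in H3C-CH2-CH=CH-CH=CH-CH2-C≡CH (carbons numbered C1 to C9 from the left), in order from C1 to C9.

C1: 4 σ bonds; 4 regions of electron density → sp3.
C2: 4 σ bonds; 4 regions of electron density → sp3.
C3 carries 3 σ bonds, plus one π bond, giving a steric number of 3, so it is sp2.
C4 is sp2: 3 σ bonds, plus one π bond, 3 electron-density regions.
C5: 3 σ bonds, plus one π bond; 3 regions of electron density → sp2.
C6: 3 σ bonds, plus one π bond; 3 regions of electron density → sp2.
C7 has 4 σ bonds: steric number 4 → sp3.
C8 carries 2 σ bonds, plus two π bonds, giving a steric number of 2, so it is sp.
C9: 2 σ bonds, plus two π bonds; 2 regions of electron density → sp.

C1 sp3, C2 sp3, C3 sp2, C4 sp2, C5 sp2, C6 sp2, C7 sp3, C8 sp, C9 sp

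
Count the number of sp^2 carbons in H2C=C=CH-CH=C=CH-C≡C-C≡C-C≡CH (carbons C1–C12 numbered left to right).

C1: sp2 ✓
C2: sp
C3: sp2 ✓
C4: sp2 ✓
C5: sp
C6: sp2 ✓
C7: sp
C8: sp
C9: sp
C10: sp
C11: sp
C12: sp
C1, C3, C4, C6 → 4 sp2 carbons.

4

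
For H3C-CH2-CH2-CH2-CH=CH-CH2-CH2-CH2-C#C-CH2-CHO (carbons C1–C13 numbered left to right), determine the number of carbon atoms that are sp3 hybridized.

C1: sp3 ✓
C2: sp3 ✓
C3: sp3 ✓
C4: sp3 ✓
C5: sp2
C6: sp2
C7: sp3 ✓
C8: sp3 ✓
C9: sp3 ✓
C10: sp
C11: sp
C12: sp3 ✓
C13: sp2
C1, C2, C3, C4, C7, C8, C9, C12 → 8 sp3 carbons.

8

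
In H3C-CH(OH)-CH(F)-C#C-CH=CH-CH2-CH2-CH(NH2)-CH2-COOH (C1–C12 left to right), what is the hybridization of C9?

C9: 4 σ bonds; 4 regions of electron density → sp3.

sp^3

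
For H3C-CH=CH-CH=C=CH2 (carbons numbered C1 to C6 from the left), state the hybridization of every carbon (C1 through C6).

C1 — 4 σ bonds. Steric number 4, so sp3.
C2: 3 σ bonds, plus one π bond; 3 regions of electron density → sp2.
C3 — 3 σ bonds, plus one π bond. Steric number 3, so sp2.
C4: 3 σ bonds, plus one π bond — 3 electron domains, sp2.
C5 — 2 σ bonds, plus two π bonds. Steric number 2, so sp.
C6: 3 σ bonds, plus one π bond; 3 regions of electron density → sp2.

C1 sp3, C2 sp2, C3 sp2, C4 sp2, C5 sp, C6 sp2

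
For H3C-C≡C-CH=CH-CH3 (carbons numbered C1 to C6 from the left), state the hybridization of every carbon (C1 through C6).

C1 sp3, C2 sp, C3 sp, C4 sp2, C5 sp2, C6 sp3

C1: 4 σ bonds; 4 regions of electron density → sp3.
C2 is sp: 2 σ bonds, plus two π bonds, 2 electron-density regions.
C3: 2 σ bonds, plus two π bonds; 2 regions of electron density → sp.
C4 (3 σ bonds, plus one π bond) has steric number 3: sp2.
C5 is sp2: 3 σ bonds, plus one π bond, 3 electron-density regions.
C6: 4 σ bonds — 4 electron domains, sp3.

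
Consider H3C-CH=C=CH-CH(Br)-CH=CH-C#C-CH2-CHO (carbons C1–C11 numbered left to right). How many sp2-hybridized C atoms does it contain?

C1: sp3
C2: sp2 ✓
C3: sp
C4: sp2 ✓
C5: sp3
C6: sp2 ✓
C7: sp2 ✓
C8: sp
C9: sp
C10: sp3
C11: sp2 ✓
C2, C4, C6, C7, C11 → 5 sp2 carbons.

5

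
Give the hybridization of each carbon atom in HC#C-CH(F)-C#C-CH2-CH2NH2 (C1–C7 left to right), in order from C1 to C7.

C1 — 2 σ bonds, plus two π bonds. Steric number 2, so sp.
C2 (2 σ bonds, plus two π bonds) has steric number 2: sp.
C3 — 4 σ bonds. Steric number 4, so sp3.
C4 (2 σ bonds, plus two π bonds) has steric number 2: sp.
C5 (2 σ bonds, plus two π bonds) has steric number 2: sp.
C6 is sp3: 4 σ bonds, 4 electron-density regions.
C7: 4 σ bonds; 4 regions of electron density → sp3.

C1 sp, C2 sp, C3 sp3, C4 sp, C5 sp, C6 sp3, C7 sp3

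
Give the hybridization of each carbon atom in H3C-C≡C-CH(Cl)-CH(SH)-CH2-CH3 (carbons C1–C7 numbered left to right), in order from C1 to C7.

C1 — 4 σ bonds. Steric number 4, so sp3.
C2 (2 σ bonds, plus two π bonds) has steric number 2: sp.
C3 is sp: 2 σ bonds, plus two π bonds, 2 electron-density regions.
C4 (4 σ bonds) has steric number 4: sp3.
C5: 4 σ bonds — 4 electron domains, sp3.
C6 has 4 σ bonds: steric number 4 → sp3.
C7: 4 σ bonds; 4 regions of electron density → sp3.

C1 sp3, C2 sp, C3 sp, C4 sp3, C5 sp3, C6 sp3, C7 sp3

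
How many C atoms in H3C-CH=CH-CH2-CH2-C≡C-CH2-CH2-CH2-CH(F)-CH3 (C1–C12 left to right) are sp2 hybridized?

C1: sp3
C2: sp2 ✓
C3: sp2 ✓
C4: sp3
C5: sp3
C6: sp
C7: sp
C8: sp3
C9: sp3
C10: sp3
C11: sp3
C12: sp3
C2, C3 → 2 sp2 carbons.

2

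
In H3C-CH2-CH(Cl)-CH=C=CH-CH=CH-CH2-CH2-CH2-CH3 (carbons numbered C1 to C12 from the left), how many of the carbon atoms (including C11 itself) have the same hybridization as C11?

C11 is sp3 (only σ bonds).
C1: sp3 ✓
C2: sp3 ✓
C3: sp3 ✓
C4: sp2
C5: sp
C6: sp2
C7: sp2
C8: sp2
C9: sp3 ✓
C10: sp3 ✓
C11: sp3 ✓
C12: sp3 ✓
7 carbons are sp3.

7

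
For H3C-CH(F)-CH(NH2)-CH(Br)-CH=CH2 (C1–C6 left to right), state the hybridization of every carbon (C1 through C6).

C1: 4 σ bonds; 4 regions of electron density → sp3.
C2: 4 σ bonds; 4 regions of electron density → sp3.
C3 has 4 σ bonds: steric number 4 → sp3.
C4 has 4 σ bonds: steric number 4 → sp3.
C5 carries 3 σ bonds, plus one π bond, giving a steric number of 3, so it is sp2.
C6 carries 3 σ bonds, plus one π bond, giving a steric number of 3, so it is sp2.

C1 sp3, C2 sp3, C3 sp3, C4 sp3, C5 sp2, C6 sp2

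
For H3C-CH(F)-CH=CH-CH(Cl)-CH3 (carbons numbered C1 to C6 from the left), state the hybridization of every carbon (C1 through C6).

C1 is sp3: 4 σ bonds, 4 electron-density regions.
C2: 4 σ bonds — 4 electron domains, sp3.
C3 is sp2: 3 σ bonds, plus one π bond, 3 electron-density regions.
C4 carries 3 σ bonds, plus one π bond, giving a steric number of 3, so it is sp2.
C5 (4 σ bonds) has steric number 4: sp3.
C6 — 4 σ bonds. Steric number 4, so sp3.

C1 sp3, C2 sp3, C3 sp2, C4 sp2, C5 sp3, C6 sp3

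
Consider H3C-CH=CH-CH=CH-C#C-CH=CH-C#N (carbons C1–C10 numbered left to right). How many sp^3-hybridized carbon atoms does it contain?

1

C1: sp3 ✓
C2: sp2
C3: sp2
C4: sp2
C5: sp2
C6: sp
C7: sp
C8: sp2
C9: sp2
C10: sp
C1 → 1 sp3 carbon.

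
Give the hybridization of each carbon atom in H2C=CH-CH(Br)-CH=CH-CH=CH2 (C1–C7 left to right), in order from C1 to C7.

C1 sp2, C2 sp2, C3 sp3, C4 sp2, C5 sp2, C6 sp2, C7 sp2

C1 is sp2: 3 σ bonds, plus one π bond, 3 electron-density regions.
C2 carries 3 σ bonds, plus one π bond, giving a steric number of 3, so it is sp2.
C3 is sp3: 4 σ bonds, 4 electron-density regions.
C4: 3 σ bonds, plus one π bond — 3 electron domains, sp2.
C5 — 3 σ bonds, plus one π bond. Steric number 3, so sp2.
C6 has 3 σ bonds, plus one π bond: steric number 3 → sp2.
C7 carries 3 σ bonds, plus one π bond, giving a steric number of 3, so it is sp2.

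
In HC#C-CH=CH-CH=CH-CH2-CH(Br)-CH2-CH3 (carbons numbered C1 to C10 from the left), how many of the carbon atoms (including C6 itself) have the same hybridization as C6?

4

C6 is sp2 (one π bond).
C1: sp
C2: sp
C3: sp2 ✓
C4: sp2 ✓
C5: sp2 ✓
C6: sp2 ✓
C7: sp3
C8: sp3
C9: sp3
C10: sp3
4 carbons are sp2.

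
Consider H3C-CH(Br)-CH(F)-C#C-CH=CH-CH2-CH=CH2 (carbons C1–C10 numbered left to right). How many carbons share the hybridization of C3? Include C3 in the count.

4

C3 is sp3 (only σ bonds).
C1: sp3 ✓
C2: sp3 ✓
C3: sp3 ✓
C4: sp
C5: sp
C6: sp2
C7: sp2
C8: sp3 ✓
C9: sp2
C10: sp2
4 carbons are sp3.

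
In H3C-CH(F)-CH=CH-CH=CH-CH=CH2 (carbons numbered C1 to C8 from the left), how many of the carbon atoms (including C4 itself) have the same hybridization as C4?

C4 is sp2 (one π bond).
C1: sp3
C2: sp3
C3: sp2 ✓
C4: sp2 ✓
C5: sp2 ✓
C6: sp2 ✓
C7: sp2 ✓
C8: sp2 ✓
6 carbons are sp2.

6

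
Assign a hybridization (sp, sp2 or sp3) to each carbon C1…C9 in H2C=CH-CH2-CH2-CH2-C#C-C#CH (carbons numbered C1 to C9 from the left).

C1 sp2, C2 sp2, C3 sp3, C4 sp3, C5 sp3, C6 sp, C7 sp, C8 sp, C9 sp

C1 — 3 σ bonds, plus one π bond. Steric number 3, so sp2.
C2 — 3 σ bonds, plus one π bond. Steric number 3, so sp2.
C3: 4 σ bonds; 4 regions of electron density → sp3.
C4 — 4 σ bonds. Steric number 4, so sp3.
C5: 4 σ bonds; 4 regions of electron density → sp3.
C6 (2 σ bonds, plus two π bonds) has steric number 2: sp.
C7 is sp: 2 σ bonds, plus two π bonds, 2 electron-density regions.
C8: 2 σ bonds, plus two π bonds; 2 regions of electron density → sp.
C9: 2 σ bonds, plus two π bonds — 2 electron domains, sp.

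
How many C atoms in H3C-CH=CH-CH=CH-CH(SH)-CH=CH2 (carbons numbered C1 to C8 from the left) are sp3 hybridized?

2

C1: sp3 ✓
C2: sp2
C3: sp2
C4: sp2
C5: sp2
C6: sp3 ✓
C7: sp2
C8: sp2
C1, C6 → 2 sp3 carbons.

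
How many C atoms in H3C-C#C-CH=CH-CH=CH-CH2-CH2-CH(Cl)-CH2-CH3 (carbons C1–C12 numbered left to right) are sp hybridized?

2

C1: sp3
C2: sp ✓
C3: sp ✓
C4: sp2
C5: sp2
C6: sp2
C7: sp2
C8: sp3
C9: sp3
C10: sp3
C11: sp3
C12: sp3
C2, C3 → 2 sp carbons.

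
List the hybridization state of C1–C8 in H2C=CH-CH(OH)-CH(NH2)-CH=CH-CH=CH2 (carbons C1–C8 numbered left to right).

C1 sp2, C2 sp2, C3 sp3, C4 sp3, C5 sp2, C6 sp2, C7 sp2, C8 sp2

C1 has 3 σ bonds, plus one π bond: steric number 3 → sp2.
C2: 3 σ bonds, plus one π bond — 3 electron domains, sp2.
C3 is sp3: 4 σ bonds, 4 electron-density regions.
C4 has 4 σ bonds: steric number 4 → sp3.
C5 has 3 σ bonds, plus one π bond: steric number 3 → sp2.
C6 carries 3 σ bonds, plus one π bond, giving a steric number of 3, so it is sp2.
C7 is sp2: 3 σ bonds, plus one π bond, 3 electron-density regions.
C8 has 3 σ bonds, plus one π bond: steric number 3 → sp2.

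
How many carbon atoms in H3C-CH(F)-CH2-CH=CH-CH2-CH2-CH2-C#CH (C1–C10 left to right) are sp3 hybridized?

C1: sp3 ✓
C2: sp3 ✓
C3: sp3 ✓
C4: sp2
C5: sp2
C6: sp3 ✓
C7: sp3 ✓
C8: sp3 ✓
C9: sp
C10: sp
C1, C2, C3, C6, C7, C8 → 6 sp3 carbons.

6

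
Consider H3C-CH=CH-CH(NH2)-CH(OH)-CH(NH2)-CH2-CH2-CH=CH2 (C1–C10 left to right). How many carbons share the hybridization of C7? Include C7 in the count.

6

C7 is sp3 (only σ bonds).
C1: sp3 ✓
C2: sp2
C3: sp2
C4: sp3 ✓
C5: sp3 ✓
C6: sp3 ✓
C7: sp3 ✓
C8: sp3 ✓
C9: sp2
C10: sp2
6 carbons are sp3.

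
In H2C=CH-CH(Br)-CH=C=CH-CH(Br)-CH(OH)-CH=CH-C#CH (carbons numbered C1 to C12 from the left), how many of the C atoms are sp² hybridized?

6

C1: sp2 ✓
C2: sp2 ✓
C3: sp3
C4: sp2 ✓
C5: sp
C6: sp2 ✓
C7: sp3
C8: sp3
C9: sp2 ✓
C10: sp2 ✓
C11: sp
C12: sp
C1, C2, C4, C6, C9, C10 → 6 sp2 carbons.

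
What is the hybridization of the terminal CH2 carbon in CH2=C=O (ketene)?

The terminal CH2 carbon — 3 σ bonds, plus one π bond. Steric number 3, so sp2.

sp2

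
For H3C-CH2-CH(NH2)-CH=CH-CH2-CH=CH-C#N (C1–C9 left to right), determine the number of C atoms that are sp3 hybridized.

4

C1: sp3 ✓
C2: sp3 ✓
C3: sp3 ✓
C4: sp2
C5: sp2
C6: sp3 ✓
C7: sp2
C8: sp2
C9: sp
C1, C2, C3, C6 → 4 sp3 carbons.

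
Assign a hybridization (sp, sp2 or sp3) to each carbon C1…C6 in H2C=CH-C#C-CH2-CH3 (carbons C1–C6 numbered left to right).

C1 sp2, C2 sp2, C3 sp, C4 sp, C5 sp3, C6 sp3

C1: 3 σ bonds, plus one π bond — 3 electron domains, sp2.
C2 is sp2: 3 σ bonds, plus one π bond, 3 electron-density regions.
C3 carries 2 σ bonds, plus two π bonds, giving a steric number of 2, so it is sp.
C4: 2 σ bonds, plus two π bonds — 2 electron domains, sp.
C5: 4 σ bonds — 4 electron domains, sp3.
C6 — 4 σ bonds. Steric number 4, so sp3.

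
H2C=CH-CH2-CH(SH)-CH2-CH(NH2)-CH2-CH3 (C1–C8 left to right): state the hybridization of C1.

C1 (3 σ bonds, plus one π bond) has steric number 3: sp2.

sp2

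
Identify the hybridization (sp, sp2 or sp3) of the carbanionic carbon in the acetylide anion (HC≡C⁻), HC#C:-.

One σ bond + one lone pair = steric number 2 → sp.

sp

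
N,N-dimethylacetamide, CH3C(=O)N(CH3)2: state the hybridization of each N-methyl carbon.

Each N-methyl carbon is sp3: 4 σ bonds, 4 electron-density regions.

sp^3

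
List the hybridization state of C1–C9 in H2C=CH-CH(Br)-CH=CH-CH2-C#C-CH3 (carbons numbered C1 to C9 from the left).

C1 (3 σ bonds, plus one π bond) has steric number 3: sp2.
C2 carries 3 σ bonds, plus one π bond, giving a steric number of 3, so it is sp2.
C3: 4 σ bonds — 4 electron domains, sp3.
C4 is sp2: 3 σ bonds, plus one π bond, 3 electron-density regions.
C5: 3 σ bonds, plus one π bond; 3 regions of electron density → sp2.
C6 carries 4 σ bonds, giving a steric number of 4, so it is sp3.
C7: 2 σ bonds, plus two π bonds; 2 regions of electron density → sp.
C8 carries 2 σ bonds, plus two π bonds, giving a steric number of 2, so it is sp.
C9 carries 4 σ bonds, giving a steric number of 4, so it is sp3.

C1 sp2, C2 sp2, C3 sp3, C4 sp2, C5 sp2, C6 sp3, C7 sp, C8 sp, C9 sp3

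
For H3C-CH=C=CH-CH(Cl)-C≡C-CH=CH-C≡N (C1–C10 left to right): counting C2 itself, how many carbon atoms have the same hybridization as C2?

C2 is sp2 (one π bond).
C1: sp3
C2: sp2 ✓
C3: sp
C4: sp2 ✓
C5: sp3
C6: sp
C7: sp
C8: sp2 ✓
C9: sp2 ✓
C10: sp
4 carbons are sp2.

4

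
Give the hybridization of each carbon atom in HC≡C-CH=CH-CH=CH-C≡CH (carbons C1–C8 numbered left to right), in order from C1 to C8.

C1 is sp: 2 σ bonds, plus two π bonds, 2 electron-density regions.
C2 (2 σ bonds, plus two π bonds) has steric number 2: sp.
C3: 3 σ bonds, plus one π bond; 3 regions of electron density → sp2.
C4 — 3 σ bonds, plus one π bond. Steric number 3, so sp2.
C5: 3 σ bonds, plus one π bond — 3 electron domains, sp2.
C6 (3 σ bonds, plus one π bond) has steric number 3: sp2.
C7: 2 σ bonds, plus two π bonds; 2 regions of electron density → sp.
C8 is sp: 2 σ bonds, plus two π bonds, 2 electron-density regions.

C1 sp, C2 sp, C3 sp2, C4 sp2, C5 sp2, C6 sp2, C7 sp, C8 sp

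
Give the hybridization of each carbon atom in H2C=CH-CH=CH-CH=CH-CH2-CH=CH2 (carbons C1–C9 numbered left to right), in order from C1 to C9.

C1 sp2, C2 sp2, C3 sp2, C4 sp2, C5 sp2, C6 sp2, C7 sp3, C8 sp2, C9 sp2

C1 — 3 σ bonds, plus one π bond. Steric number 3, so sp2.
C2 — 3 σ bonds, plus one π bond. Steric number 3, so sp2.
C3 — 3 σ bonds, plus one π bond. Steric number 3, so sp2.
C4 is sp2: 3 σ bonds, plus one π bond, 3 electron-density regions.
C5 carries 3 σ bonds, plus one π bond, giving a steric number of 3, so it is sp2.
C6 is sp2: 3 σ bonds, plus one π bond, 3 electron-density regions.
C7: 4 σ bonds — 4 electron domains, sp3.
C8 (3 σ bonds, plus one π bond) has steric number 3: sp2.
C9 (3 σ bonds, plus one π bond) has steric number 3: sp2.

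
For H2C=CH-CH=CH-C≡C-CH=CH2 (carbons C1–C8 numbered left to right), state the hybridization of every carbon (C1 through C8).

C1 — 3 σ bonds, plus one π bond. Steric number 3, so sp2.
C2 has 3 σ bonds, plus one π bond: steric number 3 → sp2.
C3 (3 σ bonds, plus one π bond) has steric number 3: sp2.
C4: 3 σ bonds, plus one π bond — 3 electron domains, sp2.
C5 has 2 σ bonds, plus two π bonds: steric number 2 → sp.
C6: 2 σ bonds, plus two π bonds; 2 regions of electron density → sp.
C7 carries 3 σ bonds, plus one π bond, giving a steric number of 3, so it is sp2.
C8 carries 3 σ bonds, plus one π bond, giving a steric number of 3, so it is sp2.

C1 sp2, C2 sp2, C3 sp2, C4 sp2, C5 sp, C6 sp, C7 sp2, C8 sp2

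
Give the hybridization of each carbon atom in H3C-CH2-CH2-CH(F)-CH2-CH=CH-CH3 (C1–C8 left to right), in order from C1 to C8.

C1 sp3, C2 sp3, C3 sp3, C4 sp3, C5 sp3, C6 sp2, C7 sp2, C8 sp3

C1: 4 σ bonds — 4 electron domains, sp3.
C2 (4 σ bonds) has steric number 4: sp3.
C3: 4 σ bonds; 4 regions of electron density → sp3.
C4 carries 4 σ bonds, giving a steric number of 4, so it is sp3.
C5 (4 σ bonds) has steric number 4: sp3.
C6 is sp2: 3 σ bonds, plus one π bond, 3 electron-density regions.
C7 — 3 σ bonds, plus one π bond. Steric number 3, so sp2.
C8 carries 4 σ bonds, giving a steric number of 4, so it is sp3.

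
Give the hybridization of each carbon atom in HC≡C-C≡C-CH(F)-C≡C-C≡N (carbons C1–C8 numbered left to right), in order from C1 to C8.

C1 sp, C2 sp, C3 sp, C4 sp, C5 sp3, C6 sp, C7 sp, C8 sp

C1: 2 σ bonds, plus two π bonds; 2 regions of electron density → sp.
C2 carries 2 σ bonds, plus two π bonds, giving a steric number of 2, so it is sp.
C3 has 2 σ bonds, plus two π bonds: steric number 2 → sp.
C4 is sp: 2 σ bonds, plus two π bonds, 2 electron-density regions.
C5 — 4 σ bonds. Steric number 4, so sp3.
C6 (2 σ bonds, plus two π bonds) has steric number 2: sp.
C7 carries 2 σ bonds, plus two π bonds, giving a steric number of 2, so it is sp.
C8 has 2 σ bonds, plus two π bonds: steric number 2 → sp.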